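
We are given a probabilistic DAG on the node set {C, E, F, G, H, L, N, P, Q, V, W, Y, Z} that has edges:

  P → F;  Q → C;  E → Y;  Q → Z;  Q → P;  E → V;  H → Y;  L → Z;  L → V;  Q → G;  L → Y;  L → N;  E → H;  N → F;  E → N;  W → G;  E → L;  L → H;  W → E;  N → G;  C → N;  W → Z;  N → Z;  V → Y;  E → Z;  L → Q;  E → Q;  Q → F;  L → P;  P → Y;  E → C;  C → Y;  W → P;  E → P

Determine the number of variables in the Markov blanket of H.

A node's Markov blanket = Pa ∪ Ch ∪ (parents of Ch other than the node itself).
H has parents E, L.
Ch(H) = {Y}.
Co-parents of H (other parents of its children):
  Y: C, E, L, P, V
MB(H) = {C, E, L, P, V, Y}, which has 6 nodes.

6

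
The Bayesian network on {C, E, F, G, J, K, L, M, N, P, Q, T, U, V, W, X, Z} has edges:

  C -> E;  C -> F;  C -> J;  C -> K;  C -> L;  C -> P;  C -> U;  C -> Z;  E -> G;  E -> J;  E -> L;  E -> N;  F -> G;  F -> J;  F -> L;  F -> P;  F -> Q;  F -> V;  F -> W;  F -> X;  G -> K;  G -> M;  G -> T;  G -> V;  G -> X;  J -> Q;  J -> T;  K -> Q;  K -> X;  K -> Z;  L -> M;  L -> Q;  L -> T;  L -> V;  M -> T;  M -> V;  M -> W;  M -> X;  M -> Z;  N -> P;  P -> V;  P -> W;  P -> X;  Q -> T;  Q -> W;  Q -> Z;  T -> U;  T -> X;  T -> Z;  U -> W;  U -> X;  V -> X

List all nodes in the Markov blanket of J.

Recall MB(v) = parents ∪ children ∪ spouses, where spouses are the other parents of v's children.
Parents of J: C, E, F.
Children of J: Q, T.
Co-parents of J (other parents of its children):
  Q: F, K, L
  T: G, L, M, Q
MB(J) = {C, E, F, G, K, L, M, Q, T}.

{C, E, F, G, K, L, M, Q, T}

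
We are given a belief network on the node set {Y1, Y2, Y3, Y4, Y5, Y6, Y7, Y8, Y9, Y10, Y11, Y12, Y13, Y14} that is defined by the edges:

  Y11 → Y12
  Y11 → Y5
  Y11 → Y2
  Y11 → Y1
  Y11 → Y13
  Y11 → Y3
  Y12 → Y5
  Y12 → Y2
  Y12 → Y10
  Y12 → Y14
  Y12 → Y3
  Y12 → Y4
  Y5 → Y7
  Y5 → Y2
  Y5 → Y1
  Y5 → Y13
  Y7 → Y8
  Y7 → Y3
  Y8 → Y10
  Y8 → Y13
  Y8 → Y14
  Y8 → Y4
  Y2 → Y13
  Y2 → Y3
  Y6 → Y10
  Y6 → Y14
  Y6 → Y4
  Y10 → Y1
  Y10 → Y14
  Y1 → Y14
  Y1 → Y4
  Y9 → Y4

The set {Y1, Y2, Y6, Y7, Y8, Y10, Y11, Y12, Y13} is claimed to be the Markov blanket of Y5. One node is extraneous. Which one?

Y6

Y5's children: Y1, Y2, Y7, Y13.
Y5's parents: Y11, Y12.
Other parents of Y5's children:
  Y7: —
  Y2: Y11, Y12
  Y1: Y10, Y11
  Y13: Y2, Y8, Y11
MB(Y5) = {Y1, Y2, Y7, Y8, Y10, Y11, Y12, Y13}.
Y6 is neither a parent, child, nor co-parent of Y5, so it does not belong.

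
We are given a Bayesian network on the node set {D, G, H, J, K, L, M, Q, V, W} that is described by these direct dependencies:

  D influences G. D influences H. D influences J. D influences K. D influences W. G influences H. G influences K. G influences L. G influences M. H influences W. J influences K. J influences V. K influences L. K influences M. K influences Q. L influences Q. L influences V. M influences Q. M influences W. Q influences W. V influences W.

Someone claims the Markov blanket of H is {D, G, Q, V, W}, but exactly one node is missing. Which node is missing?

By definition, MB(H) is built from H's parents, H's children, and the co-parents of H.
H's parents: D, G.
Children of H: W.
Parents of each child, excluding H:
  W: D, M, Q, V
MB(H) = {D, G, M, Q, V, W}.
Comparing with the claimed set, M is missing.

M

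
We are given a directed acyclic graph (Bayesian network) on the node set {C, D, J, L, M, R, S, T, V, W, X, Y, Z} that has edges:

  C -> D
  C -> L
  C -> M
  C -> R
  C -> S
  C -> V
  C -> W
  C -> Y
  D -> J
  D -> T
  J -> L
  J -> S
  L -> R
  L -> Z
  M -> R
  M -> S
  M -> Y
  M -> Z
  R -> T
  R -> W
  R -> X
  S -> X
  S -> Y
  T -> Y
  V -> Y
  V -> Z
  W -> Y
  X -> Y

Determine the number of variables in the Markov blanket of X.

By definition, MB(X) is built from X's parents, X's children, and the co-parents of X.
X's parents: R, S.
Children of X: Y.
For each child, the remaining parents (spouses of X):
  parents(Y) \ {X} = {C, M, S, T, V, W}.
MB(X) = {C, M, R, S, T, V, W, Y}, which has 8 nodes.

8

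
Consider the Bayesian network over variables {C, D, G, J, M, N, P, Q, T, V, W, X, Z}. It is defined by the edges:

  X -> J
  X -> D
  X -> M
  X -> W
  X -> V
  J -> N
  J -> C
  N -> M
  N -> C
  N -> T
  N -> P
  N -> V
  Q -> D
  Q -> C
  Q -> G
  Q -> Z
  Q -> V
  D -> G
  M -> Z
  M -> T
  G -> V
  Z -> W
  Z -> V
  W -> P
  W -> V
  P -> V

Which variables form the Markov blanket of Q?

{C, D, G, J, M, N, P, V, W, X, Z}

Children of Q: C, D, G, V, Z.
Parents of Q: none.
Parents of each child, excluding Q:
  D's other parent is X.
  C also has parents J, N.
  G also has parent D.
  Z's other parent is M.
  parents(V) \ {Q} = {G, N, P, W, X, Z}.
MB(Q) = {C, D, G, J, M, N, P, V, W, X, Z}.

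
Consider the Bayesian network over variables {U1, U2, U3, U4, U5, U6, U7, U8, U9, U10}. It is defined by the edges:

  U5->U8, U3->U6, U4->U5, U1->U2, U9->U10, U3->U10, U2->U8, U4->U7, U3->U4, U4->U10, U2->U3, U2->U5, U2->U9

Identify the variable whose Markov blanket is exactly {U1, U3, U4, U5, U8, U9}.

U2

The target node must have every member of {U1, U3, U4, U5, U8, U9} as a parent, child, or co-parent, and no others.
Parents of U2: U1; children: U3, U5, U8, U9; co-parents: U4, U5.
These exactly cover the given set, so the node is U2.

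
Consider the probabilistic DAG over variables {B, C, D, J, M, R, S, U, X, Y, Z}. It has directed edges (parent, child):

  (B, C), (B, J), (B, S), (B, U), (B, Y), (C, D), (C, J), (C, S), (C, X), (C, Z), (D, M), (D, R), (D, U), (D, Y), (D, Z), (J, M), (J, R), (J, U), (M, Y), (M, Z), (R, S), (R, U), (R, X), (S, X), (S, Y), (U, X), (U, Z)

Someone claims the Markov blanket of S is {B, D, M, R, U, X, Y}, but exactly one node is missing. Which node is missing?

C

Pa(S) = {B, C, R}.
Children of S: X, Y.
Parents of each child, excluding S:
  X: C, R, U
  Y: B, D, M
MB(S) = {B, C, D, M, R, U, X, Y}.
Comparing with the claimed set, C is missing.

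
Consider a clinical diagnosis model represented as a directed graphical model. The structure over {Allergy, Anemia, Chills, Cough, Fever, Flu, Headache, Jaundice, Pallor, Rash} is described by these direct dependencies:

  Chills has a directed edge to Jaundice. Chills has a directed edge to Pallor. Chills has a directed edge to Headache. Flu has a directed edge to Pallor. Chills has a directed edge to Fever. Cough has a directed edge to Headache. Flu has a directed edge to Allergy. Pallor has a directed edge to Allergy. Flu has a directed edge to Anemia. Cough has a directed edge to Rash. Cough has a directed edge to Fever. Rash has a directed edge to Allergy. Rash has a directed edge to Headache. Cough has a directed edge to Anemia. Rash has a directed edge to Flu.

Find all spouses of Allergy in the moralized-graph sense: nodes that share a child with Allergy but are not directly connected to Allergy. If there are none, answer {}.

{}

Allergy has no children, so it has no co-parents. The set is empty.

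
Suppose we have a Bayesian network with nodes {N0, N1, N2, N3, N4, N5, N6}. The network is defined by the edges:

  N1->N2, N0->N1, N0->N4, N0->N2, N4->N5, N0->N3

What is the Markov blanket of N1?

By definition, MB(N1) is built from N1's parents, N1's children, and the co-parents of N1.
Pa(N1) = {N0}.
Children of N1: N2.
Co-parents of N1 (other parents of its children):
  parents(N2) \ {N1} = {N0}.
Union: {N0} ∪ {N2} ∪ {N0} = {N0, N2}.

{N0, N2}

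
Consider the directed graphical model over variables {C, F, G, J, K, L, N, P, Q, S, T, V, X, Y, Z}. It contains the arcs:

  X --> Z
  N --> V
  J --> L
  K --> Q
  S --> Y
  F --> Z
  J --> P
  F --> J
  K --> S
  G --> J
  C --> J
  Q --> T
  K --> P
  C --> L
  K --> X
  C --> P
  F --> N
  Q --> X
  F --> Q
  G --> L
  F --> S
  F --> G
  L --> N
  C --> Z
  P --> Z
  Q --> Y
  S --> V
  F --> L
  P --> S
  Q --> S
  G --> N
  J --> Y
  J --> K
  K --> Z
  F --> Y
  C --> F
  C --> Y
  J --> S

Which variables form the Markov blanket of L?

By definition, MB(L) is built from L's parents, L's children, and the co-parents of L.
L has parents C, F, G, J.
L has child N.
For each child, the remaining parents (spouses of L):
  N: F, G
Taking the union gives {C, F, G, J, N}.

{C, F, G, J, N}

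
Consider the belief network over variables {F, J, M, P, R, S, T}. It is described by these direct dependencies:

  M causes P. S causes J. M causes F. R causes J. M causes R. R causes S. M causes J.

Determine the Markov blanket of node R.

Parents of R: M.
Children of R: J, S.
Co-parents of R (other parents of its children):
  S has no other parent.
  J also has parents M, S.
Union: {M} ∪ {J, S} ∪ {M, S} = {J, M, S}.

{J, M, S}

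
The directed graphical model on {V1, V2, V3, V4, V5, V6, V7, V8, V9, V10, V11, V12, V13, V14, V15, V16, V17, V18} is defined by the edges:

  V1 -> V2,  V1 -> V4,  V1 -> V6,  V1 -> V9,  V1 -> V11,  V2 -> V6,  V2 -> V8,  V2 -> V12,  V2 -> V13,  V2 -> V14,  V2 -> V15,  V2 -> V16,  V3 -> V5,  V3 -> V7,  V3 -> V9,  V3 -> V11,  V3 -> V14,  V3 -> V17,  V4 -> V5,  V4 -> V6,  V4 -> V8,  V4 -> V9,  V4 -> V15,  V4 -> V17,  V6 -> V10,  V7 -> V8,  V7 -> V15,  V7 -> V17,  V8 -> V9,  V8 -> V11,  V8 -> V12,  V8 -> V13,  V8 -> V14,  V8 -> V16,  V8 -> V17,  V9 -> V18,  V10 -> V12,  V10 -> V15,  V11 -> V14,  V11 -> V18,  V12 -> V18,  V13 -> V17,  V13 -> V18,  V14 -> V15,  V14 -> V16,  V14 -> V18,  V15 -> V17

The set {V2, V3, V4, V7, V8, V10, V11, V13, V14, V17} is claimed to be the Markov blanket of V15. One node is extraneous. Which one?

By definition, MB(V15) is built from V15's parents, V15's children, and the co-parents of V15.
V15's parents: V2, V4, V7, V10, V14.
Ch(V15) = {V17}.
For each child, the remaining parents (spouses of V15):
  V17 also has parents V3, V4, V7, V8, V13.
MB(V15) = {V2, V3, V4, V7, V8, V10, V13, V14, V17}.
V11 is neither a parent, child, nor co-parent of V15, so it does not belong.

V11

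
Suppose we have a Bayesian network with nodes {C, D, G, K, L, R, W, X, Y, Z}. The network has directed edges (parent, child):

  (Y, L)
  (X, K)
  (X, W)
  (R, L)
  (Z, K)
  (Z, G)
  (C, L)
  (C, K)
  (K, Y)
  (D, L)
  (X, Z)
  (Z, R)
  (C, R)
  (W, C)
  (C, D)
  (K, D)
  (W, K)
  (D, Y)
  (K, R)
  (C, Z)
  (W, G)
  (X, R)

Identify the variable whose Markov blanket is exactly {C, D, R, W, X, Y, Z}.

K

The target node must have every member of {C, D, R, W, X, Y, Z} as a parent, child, or co-parent, and no others.
Parents of K: C, W, X, Z; children: D, R, Y; co-parents: C, D, X, Z.
These exactly cover the given set, so the node is K.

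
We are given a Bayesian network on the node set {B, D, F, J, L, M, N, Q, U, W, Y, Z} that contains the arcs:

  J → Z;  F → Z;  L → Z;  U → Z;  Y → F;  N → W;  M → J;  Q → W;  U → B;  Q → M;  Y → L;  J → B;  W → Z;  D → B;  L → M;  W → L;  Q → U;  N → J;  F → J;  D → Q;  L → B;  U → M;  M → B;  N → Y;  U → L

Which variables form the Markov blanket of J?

{B, D, F, L, M, N, U, W, Z}

Pa(J) = {F, M, N}.
J's children: B, Z.
For each child, the remaining parents (spouses of J):
  Z: F, L, U, W
  B: D, L, M, U
Taking the union gives {B, D, F, L, M, N, U, W, Z}.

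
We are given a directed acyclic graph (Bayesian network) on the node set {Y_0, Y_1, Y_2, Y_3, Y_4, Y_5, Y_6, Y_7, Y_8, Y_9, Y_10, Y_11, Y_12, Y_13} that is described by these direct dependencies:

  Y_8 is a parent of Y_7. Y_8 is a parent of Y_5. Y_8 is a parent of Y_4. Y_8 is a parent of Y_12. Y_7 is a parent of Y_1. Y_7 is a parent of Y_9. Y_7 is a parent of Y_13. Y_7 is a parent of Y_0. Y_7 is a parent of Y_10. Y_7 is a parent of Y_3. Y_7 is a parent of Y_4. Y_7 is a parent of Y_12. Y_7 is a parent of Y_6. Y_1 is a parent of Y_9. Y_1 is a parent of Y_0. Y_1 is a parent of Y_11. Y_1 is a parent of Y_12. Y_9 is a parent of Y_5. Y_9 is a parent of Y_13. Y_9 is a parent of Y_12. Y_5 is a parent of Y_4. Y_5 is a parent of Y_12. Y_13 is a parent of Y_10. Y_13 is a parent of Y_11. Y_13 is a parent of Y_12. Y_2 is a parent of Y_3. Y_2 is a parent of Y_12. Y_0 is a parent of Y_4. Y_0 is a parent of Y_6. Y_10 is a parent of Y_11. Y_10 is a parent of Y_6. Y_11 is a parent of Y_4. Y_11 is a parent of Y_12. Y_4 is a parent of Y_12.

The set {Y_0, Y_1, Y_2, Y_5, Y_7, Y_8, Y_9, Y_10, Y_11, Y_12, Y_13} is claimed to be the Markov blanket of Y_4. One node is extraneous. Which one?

Parents of Y_4: Y_0, Y_5, Y_7, Y_8, Y_11.
Children of Y_4: Y_12.
Parents of each child, excluding Y_4:
  parents(Y_12) \ {Y_4} = {Y_1, Y_2, Y_5, Y_7, Y_8, Y_9, Y_11, Y_13}.
MB(Y_4) = {Y_0, Y_1, Y_2, Y_5, Y_7, Y_8, Y_9, Y_11, Y_12, Y_13}.
Y_10 is neither a parent, child, nor co-parent of Y_4, so it does not belong.

Y_10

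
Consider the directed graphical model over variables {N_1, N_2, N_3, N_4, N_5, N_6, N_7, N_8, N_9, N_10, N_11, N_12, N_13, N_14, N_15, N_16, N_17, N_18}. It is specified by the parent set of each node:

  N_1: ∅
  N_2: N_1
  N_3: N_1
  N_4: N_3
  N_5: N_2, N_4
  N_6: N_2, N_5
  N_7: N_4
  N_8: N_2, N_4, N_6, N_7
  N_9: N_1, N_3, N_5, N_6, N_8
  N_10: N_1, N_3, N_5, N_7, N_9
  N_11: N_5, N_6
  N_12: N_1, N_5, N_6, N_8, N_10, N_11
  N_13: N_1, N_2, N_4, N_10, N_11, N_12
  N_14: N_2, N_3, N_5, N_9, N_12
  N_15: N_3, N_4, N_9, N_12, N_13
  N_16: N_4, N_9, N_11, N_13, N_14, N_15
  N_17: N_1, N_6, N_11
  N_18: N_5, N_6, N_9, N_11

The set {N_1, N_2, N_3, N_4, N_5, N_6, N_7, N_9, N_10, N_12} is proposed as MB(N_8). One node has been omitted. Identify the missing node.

Recall MB(v) = parents ∪ children ∪ spouses, where spouses are the other parents of v's children.
N_8's parents: N_2, N_4, N_6, N_7.
Children of N_8: N_9, N_12.
Other parents of N_8's children:
  N_9's other parents are N_1, N_3, N_5, N_6.
  N_12 also has parents N_1, N_5, N_6, N_10, N_11.
MB(N_8) = {N_1, N_2, N_3, N_4, N_5, N_6, N_7, N_9, N_10, N_11, N_12}.
Comparing with the claimed set, N_11 is missing.

N_11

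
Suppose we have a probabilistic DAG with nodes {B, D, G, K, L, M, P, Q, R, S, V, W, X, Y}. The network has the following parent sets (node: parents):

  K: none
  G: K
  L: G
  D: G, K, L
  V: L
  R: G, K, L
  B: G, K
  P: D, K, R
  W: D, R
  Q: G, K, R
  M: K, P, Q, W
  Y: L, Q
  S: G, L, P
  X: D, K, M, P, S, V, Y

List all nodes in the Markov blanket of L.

{D, G, K, P, Q, R, S, V, Y}

L has parent G.
Children of L: D, R, S, V, Y.
Other parents of L's children:
  D's other parents are G, K.
  V has no other parent.
  R's other parents are G, K.
  Y also has parent Q.
  S also has parents G, P.
So the Markov blanket of L is {D, G, K, P, Q, R, S, V, Y}.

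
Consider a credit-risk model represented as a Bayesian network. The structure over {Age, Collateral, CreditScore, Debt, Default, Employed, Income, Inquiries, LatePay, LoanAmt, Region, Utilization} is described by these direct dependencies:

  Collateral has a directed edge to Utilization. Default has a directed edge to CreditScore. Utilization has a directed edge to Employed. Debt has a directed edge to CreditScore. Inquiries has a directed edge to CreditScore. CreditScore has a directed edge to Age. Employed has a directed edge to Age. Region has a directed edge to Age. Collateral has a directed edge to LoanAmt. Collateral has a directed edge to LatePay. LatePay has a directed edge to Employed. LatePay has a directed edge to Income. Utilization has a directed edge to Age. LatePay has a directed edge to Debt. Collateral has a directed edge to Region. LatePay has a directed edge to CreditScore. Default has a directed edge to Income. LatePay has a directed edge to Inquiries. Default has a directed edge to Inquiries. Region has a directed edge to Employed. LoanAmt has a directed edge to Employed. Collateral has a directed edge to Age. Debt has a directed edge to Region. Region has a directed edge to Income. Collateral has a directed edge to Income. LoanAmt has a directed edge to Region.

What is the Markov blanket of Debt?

By definition, MB(Debt) is built from Debt's parents, Debt's children, and the co-parents of Debt.
Debt has children CreditScore, Region.
Debt's parents: LatePay.
Other parents of Debt's children:
  Region: Collateral, LoanAmt
  CreditScore: Default, Inquiries, LatePay
Union: {LatePay} ∪ {CreditScore, Region} ∪ {Collateral, Default, Inquiries, LatePay, LoanAmt} = {Collateral, CreditScore, Default, Inquiries, LatePay, LoanAmt, Region}.

{Collateral, CreditScore, Default, Inquiries, LatePay, LoanAmt, Region}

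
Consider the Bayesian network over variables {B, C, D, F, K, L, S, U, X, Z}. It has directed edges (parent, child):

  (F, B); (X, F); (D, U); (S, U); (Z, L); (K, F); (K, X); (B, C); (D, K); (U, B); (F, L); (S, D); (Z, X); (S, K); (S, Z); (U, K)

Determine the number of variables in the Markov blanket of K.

Recall MB(v) = parents ∪ children ∪ spouses, where spouses are the other parents of v's children.
K's parents: D, S, U.
Ch(K) = {F, X}.
Parents of each child, excluding K:
  X's other parent is Z.
  parents(F) \ {K} = {X}.
MB(K) = {D, F, S, U, X, Z}, which has 6 nodes.

6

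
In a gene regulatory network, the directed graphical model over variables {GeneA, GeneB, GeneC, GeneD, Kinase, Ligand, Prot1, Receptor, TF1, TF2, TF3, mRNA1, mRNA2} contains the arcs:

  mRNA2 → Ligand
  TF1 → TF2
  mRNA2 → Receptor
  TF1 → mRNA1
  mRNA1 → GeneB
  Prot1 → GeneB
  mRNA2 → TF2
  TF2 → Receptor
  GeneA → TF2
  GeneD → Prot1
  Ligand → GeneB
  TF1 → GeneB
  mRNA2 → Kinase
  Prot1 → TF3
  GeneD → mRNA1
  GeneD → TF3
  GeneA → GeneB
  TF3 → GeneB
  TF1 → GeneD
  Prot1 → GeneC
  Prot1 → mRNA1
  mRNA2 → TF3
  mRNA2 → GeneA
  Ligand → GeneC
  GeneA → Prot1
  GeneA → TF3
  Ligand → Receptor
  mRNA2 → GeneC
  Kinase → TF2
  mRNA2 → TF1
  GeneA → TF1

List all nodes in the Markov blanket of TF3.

{GeneA, GeneB, GeneD, Ligand, Prot1, TF1, mRNA1, mRNA2}

The Markov blanket of a node is its parents, its children, and the other parents of its children.
TF3 has parents GeneA, GeneD, Prot1, mRNA2.
Children of TF3: GeneB.
For each child, the remaining parents (spouses of TF3):
  GeneB: GeneA, Ligand, Prot1, TF1, mRNA1
MB(TF3) = {GeneA, GeneB, GeneD, Ligand, Prot1, TF1, mRNA1, mRNA2}.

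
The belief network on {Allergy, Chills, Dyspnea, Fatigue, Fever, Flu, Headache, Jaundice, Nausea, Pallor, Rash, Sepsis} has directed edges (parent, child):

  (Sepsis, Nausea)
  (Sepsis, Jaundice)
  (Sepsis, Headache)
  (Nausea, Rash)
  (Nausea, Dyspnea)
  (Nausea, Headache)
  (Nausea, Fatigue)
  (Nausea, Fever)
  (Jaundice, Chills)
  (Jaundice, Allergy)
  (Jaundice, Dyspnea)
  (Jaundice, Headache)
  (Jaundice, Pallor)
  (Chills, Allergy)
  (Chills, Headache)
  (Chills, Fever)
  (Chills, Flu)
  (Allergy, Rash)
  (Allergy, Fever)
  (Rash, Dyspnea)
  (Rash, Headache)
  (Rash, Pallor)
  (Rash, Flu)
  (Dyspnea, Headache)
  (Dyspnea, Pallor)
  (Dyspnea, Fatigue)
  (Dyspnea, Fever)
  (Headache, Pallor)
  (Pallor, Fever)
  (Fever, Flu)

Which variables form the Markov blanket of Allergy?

{Chills, Dyspnea, Fever, Jaundice, Nausea, Pallor, Rash}

By definition, MB(Allergy) is built from Allergy's parents, Allergy's children, and the co-parents of Allergy.
Ch(Allergy) = {Fever, Rash}.
Allergy has parents Chills, Jaundice.
Parents of each child, excluding Allergy:
  Rash: Nausea
  Fever: Chills, Dyspnea, Nausea, Pallor
Union: {Chills, Jaundice} ∪ {Fever, Rash} ∪ {Chills, Dyspnea, Nausea, Pallor} = {Chills, Dyspnea, Fever, Jaundice, Nausea, Pallor, Rash}.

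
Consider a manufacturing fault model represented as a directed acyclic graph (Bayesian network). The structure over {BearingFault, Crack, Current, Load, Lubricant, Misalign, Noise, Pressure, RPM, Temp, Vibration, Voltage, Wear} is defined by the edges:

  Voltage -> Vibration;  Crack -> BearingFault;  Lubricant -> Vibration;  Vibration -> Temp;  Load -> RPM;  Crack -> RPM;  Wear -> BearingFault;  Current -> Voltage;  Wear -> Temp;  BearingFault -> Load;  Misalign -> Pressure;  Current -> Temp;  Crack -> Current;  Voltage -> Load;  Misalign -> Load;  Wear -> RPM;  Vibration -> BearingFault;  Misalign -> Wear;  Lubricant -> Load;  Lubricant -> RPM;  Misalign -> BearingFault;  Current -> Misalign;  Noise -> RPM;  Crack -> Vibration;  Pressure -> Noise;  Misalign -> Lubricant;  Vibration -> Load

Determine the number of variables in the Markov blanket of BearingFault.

7

BearingFault's parents: Crack, Misalign, Vibration, Wear.
BearingFault has child Load.
Other parents of BearingFault's children:
  Load also has parents Lubricant, Misalign, Vibration, Voltage.
MB(BearingFault) = {Crack, Load, Lubricant, Misalign, Vibration, Voltage, Wear}, which has 7 nodes.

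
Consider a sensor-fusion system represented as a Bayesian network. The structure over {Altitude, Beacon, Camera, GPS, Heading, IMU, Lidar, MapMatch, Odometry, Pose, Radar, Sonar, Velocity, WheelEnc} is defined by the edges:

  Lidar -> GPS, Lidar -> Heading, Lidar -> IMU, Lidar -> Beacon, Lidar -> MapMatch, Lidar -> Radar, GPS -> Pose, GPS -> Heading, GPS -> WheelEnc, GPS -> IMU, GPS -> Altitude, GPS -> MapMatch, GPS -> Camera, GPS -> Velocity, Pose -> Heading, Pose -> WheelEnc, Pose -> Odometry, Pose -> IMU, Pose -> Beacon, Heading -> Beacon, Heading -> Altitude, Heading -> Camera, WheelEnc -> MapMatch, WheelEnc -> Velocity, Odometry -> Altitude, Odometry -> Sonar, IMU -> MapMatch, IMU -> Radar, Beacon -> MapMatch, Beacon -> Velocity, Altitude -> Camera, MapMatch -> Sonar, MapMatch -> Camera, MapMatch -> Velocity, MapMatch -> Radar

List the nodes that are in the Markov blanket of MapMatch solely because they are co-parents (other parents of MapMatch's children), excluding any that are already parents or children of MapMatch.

{Altitude, Heading, Odometry}

Children of MapMatch: Camera, Radar, Sonar, Velocity.
  Sonar: Odometry
  Camera: Altitude, GPS, Heading
  Velocity: Beacon, GPS, WheelEnc
  Radar: IMU, Lidar
Excluding nodes already adjacent to MapMatch (Beacon, Camera, GPS, IMU, Lidar, Radar, Sonar, Velocity, WheelEnc), the co-parent-only contribution is {Altitude, Heading, Odometry}.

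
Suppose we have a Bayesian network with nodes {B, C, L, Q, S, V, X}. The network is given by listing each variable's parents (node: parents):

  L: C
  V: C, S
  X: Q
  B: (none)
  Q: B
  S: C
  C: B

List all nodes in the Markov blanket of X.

{Q}

The Markov blanket of a node is its parents, its children, and the other parents of its children.
X has no children.
X has parent Q.
With no children, X has no spouses; the co-parent set is empty.
MB(X) = {Q}.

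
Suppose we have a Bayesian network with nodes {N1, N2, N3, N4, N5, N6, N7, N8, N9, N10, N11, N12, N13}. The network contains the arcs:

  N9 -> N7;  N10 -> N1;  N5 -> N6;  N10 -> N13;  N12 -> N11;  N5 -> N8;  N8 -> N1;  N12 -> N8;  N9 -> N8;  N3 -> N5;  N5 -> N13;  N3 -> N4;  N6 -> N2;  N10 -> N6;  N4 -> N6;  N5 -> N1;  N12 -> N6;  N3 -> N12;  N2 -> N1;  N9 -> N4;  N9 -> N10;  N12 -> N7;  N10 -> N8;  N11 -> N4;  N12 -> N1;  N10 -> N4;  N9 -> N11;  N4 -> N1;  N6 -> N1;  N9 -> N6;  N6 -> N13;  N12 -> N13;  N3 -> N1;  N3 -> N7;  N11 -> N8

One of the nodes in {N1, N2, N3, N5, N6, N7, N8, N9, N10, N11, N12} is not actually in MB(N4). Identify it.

N7

N4 has parents N3, N9, N10, N11.
Ch(N4) = {N1, N6}.
Other parents of N4's children:
  N6: N5, N9, N10, N12
  N1: N2, N3, N5, N6, N8, N10, N12
MB(N4) = {N1, N2, N3, N5, N6, N8, N9, N10, N11, N12}.
N7 is neither a parent, child, nor co-parent of N4, so it does not belong.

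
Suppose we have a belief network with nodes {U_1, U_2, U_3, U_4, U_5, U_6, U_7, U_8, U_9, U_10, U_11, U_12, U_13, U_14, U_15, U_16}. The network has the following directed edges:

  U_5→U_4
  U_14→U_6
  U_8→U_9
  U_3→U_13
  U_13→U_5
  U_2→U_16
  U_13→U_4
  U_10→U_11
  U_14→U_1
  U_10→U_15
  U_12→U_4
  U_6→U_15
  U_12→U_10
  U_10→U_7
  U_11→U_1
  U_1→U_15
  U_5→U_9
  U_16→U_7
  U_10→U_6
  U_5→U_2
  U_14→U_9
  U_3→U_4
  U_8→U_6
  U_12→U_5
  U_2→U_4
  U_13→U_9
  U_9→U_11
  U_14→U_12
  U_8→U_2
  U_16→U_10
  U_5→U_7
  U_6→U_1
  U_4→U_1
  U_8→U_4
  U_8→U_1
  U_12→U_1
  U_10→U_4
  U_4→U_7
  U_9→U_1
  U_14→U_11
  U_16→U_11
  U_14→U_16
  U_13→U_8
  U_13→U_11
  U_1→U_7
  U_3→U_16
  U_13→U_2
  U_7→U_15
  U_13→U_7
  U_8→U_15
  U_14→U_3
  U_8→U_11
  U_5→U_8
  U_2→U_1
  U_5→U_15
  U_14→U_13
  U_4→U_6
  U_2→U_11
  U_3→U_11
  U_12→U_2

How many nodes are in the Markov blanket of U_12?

13

U_12's parents: U_14.
U_12 has children U_1, U_2, U_4, U_5, U_10.
Parents of each child, excluding U_12:
  U_5: U_13
  U_2: U_5, U_8, U_13
  U_10: U_16
  U_4: U_2, U_3, U_5, U_8, U_10, U_13
  U_1: U_2, U_4, U_6, U_8, U_9, U_11, U_14
MB(U_12) = {U_1, U_2, U_3, U_4, U_5, U_6, U_8, U_9, U_10, U_11, U_13, U_14, U_16}, which has 13 nodes.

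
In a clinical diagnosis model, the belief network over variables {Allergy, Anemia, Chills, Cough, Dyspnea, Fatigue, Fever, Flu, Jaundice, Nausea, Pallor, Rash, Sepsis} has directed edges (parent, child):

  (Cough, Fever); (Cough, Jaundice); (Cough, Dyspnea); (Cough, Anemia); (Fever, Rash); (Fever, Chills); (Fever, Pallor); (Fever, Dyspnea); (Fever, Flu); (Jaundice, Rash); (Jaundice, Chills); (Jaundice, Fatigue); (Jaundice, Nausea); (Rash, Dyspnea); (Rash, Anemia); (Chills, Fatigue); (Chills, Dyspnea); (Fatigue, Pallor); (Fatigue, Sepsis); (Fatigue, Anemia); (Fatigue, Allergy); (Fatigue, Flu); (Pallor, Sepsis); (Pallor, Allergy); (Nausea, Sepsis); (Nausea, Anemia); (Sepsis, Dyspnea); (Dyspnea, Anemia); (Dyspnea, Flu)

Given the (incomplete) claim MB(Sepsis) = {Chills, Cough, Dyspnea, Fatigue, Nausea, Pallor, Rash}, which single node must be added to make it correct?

Sepsis's parents: Fatigue, Nausea, Pallor.
Sepsis's children: Dyspnea.
Parents of each child, excluding Sepsis:
  Dyspnea also has parents Chills, Cough, Fever, Rash.
MB(Sepsis) = {Chills, Cough, Dyspnea, Fatigue, Fever, Nausea, Pallor, Rash}.
Comparing with the claimed set, Fever is missing.

Fever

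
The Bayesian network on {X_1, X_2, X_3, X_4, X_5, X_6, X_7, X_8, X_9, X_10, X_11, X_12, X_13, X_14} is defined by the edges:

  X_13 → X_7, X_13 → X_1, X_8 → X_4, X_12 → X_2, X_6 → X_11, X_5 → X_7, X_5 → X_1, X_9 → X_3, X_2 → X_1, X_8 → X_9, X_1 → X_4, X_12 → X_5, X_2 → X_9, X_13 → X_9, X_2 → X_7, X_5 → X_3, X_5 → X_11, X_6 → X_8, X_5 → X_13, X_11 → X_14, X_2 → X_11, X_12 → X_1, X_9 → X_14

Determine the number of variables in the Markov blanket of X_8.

6

By definition, MB(X_8) is built from X_8's parents, X_8's children, and the co-parents of X_8.
Parents of X_8: X_6.
X_8's children: X_4, X_9.
Parents of each child, excluding X_8:
  X_9's other parents are X_2, X_13.
  parents(X_4) \ {X_8} = {X_1}.
MB(X_8) = {X_1, X_2, X_4, X_6, X_9, X_13}, which has 6 nodes.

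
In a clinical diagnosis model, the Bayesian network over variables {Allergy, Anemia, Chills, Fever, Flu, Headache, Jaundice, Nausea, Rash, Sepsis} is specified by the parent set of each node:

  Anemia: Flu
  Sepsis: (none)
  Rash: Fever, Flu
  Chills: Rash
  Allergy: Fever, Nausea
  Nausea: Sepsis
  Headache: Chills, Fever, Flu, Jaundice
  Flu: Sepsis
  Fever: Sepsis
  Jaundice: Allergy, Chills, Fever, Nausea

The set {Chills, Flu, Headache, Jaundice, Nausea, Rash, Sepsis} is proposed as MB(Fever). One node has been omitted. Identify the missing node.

The Markov blanket of a node is its parents, its children, and the other parents of its children.
Ch(Fever) = {Allergy, Headache, Jaundice, Rash}.
Pa(Fever) = {Sepsis}.
Other parents of Fever's children:
  Rash: Flu
  Allergy: Nausea
  Jaundice: Allergy, Chills, Nausea
  Headache: Chills, Flu, Jaundice
MB(Fever) = {Allergy, Chills, Flu, Headache, Jaundice, Nausea, Rash, Sepsis}.
Comparing with the claimed set, Allergy is missing.

Allergy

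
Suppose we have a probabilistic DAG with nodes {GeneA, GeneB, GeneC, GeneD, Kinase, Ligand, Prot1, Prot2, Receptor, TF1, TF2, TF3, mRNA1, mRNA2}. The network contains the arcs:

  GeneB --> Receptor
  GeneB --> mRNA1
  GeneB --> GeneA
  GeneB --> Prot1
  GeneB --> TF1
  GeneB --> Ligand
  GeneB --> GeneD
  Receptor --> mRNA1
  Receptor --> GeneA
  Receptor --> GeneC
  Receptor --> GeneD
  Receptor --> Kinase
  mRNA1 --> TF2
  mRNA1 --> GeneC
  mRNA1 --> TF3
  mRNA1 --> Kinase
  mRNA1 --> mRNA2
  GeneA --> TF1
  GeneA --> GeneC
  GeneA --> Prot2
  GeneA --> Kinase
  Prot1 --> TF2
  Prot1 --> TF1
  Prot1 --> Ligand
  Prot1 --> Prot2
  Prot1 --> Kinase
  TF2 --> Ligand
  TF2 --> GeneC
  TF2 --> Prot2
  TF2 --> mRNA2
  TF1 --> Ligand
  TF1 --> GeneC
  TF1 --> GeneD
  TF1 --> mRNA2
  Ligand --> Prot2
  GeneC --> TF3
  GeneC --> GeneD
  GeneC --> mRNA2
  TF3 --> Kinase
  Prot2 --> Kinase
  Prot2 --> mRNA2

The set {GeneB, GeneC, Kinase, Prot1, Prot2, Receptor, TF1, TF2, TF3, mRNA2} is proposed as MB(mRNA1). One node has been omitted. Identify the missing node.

GeneA

Pa(mRNA1) = {GeneB, Receptor}.
Children of mRNA1: GeneC, Kinase, TF2, TF3, mRNA2.
Co-parents of mRNA1 (other parents of its children):
  TF2: Prot1
  GeneC: GeneA, Receptor, TF1, TF2
  TF3: GeneC
  Kinase: GeneA, Prot1, Prot2, Receptor, TF3
  mRNA2: GeneC, Prot2, TF1, TF2
MB(mRNA1) = {GeneA, GeneB, GeneC, Kinase, Prot1, Prot2, Receptor, TF1, TF2, TF3, mRNA2}.
Comparing with the claimed set, GeneA is missing.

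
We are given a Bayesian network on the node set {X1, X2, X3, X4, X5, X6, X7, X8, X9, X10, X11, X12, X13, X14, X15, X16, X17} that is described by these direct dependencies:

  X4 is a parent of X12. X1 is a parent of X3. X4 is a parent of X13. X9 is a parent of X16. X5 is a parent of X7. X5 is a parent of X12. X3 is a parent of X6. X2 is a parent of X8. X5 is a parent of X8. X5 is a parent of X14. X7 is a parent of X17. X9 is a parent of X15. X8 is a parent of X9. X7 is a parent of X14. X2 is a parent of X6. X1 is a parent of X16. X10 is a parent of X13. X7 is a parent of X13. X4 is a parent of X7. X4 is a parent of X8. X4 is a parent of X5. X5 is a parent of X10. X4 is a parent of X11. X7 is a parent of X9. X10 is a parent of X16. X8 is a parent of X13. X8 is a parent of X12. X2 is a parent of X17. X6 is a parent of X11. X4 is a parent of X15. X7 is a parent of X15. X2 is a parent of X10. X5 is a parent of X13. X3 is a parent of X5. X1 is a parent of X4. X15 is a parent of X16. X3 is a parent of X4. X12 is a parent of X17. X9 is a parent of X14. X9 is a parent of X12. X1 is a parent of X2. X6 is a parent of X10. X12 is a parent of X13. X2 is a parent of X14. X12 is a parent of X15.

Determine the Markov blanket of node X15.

{X1, X4, X7, X9, X10, X12, X16}

A node's Markov blanket = Pa ∪ Ch ∪ (parents of Ch other than the node itself).
Parents of X15: X4, X7, X9, X12.
X15's children: X16.
Parents of each child, excluding X15:
  X16: X1, X9, X10
So the Markov blanket of X15 is {X1, X4, X7, X9, X10, X12, X16}.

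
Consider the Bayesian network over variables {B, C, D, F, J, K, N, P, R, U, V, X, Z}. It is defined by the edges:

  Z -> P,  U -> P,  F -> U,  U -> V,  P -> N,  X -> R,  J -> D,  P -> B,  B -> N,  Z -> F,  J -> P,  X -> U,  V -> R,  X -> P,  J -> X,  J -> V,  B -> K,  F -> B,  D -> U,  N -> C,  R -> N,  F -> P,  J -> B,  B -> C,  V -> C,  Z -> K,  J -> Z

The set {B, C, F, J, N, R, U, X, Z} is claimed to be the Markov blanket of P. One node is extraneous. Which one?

C

By definition, MB(P) is built from P's parents, P's children, and the co-parents of P.
P's parents: F, J, U, X, Z.
Children of P: B, N.
Parents of each child, excluding P:
  B's other parents are F, J.
  N also has parents B, R.
MB(P) = {B, F, J, N, R, U, X, Z}.
C is neither a parent, child, nor co-parent of P, so it does not belong.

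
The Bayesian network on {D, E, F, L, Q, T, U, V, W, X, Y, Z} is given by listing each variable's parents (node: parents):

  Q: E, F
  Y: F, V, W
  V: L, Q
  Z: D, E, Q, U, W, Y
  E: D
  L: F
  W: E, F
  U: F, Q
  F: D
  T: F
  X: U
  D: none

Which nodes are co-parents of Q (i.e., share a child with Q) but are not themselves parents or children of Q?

Children of Q: U, V, Z.
  parents(U) \ {Q} = {F}.
  parents(V) \ {Q} = {L}.
  Z also has parents D, E, U, W, Y.
Excluding nodes already adjacent to Q (E, F, U, V, Z), the co-parent-only contribution is {D, L, W, Y}.

{D, L, W, Y}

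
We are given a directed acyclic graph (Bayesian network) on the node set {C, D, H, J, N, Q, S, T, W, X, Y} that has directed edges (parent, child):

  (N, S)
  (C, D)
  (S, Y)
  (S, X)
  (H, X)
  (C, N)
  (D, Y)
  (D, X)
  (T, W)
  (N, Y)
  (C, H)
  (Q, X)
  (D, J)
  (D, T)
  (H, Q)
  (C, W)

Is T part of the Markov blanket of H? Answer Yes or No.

No

The Markov blanket of a node is its parents, its children, and the other parents of its children.
Parents of H: C.
H's children: Q, X.
Co-parents of H (other parents of its children):
  Q: —
  X: D, Q, S
MB(H) = {C, D, Q, S, X}; T is not in this set.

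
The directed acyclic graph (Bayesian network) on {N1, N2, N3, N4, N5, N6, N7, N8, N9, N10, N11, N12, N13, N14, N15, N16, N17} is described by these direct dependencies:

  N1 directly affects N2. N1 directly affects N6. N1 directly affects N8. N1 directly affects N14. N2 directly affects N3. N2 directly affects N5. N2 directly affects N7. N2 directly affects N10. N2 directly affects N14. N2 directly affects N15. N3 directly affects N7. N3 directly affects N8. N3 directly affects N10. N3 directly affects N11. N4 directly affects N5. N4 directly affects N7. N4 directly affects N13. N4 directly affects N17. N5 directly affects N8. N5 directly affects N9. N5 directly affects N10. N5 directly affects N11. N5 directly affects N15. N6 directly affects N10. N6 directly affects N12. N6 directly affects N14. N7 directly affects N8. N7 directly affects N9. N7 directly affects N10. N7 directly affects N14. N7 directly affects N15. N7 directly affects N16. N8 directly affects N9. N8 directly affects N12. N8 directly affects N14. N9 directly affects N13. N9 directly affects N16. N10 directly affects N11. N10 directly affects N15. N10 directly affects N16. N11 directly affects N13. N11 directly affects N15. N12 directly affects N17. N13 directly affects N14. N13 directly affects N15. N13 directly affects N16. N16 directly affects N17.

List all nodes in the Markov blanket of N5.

{N1, N2, N3, N4, N6, N7, N8, N9, N10, N11, N13, N15}

Recall MB(v) = parents ∪ children ∪ spouses, where spouses are the other parents of v's children.
N5's children: N8, N9, N10, N11, N15.
Pa(N5) = {N2, N4}.
Parents of each child, excluding N5:
  parents(N8) \ {N5} = {N1, N3, N7}.
  N9's other parents are N7, N8.
  parents(N10) \ {N5} = {N2, N3, N6, N7}.
  N11 also has parents N3, N10.
  parents(N15) \ {N5} = {N2, N7, N10, N11, N13}.
So the Markov blanket of N5 is {N1, N2, N3, N4, N6, N7, N8, N9, N10, N11, N13, N15}.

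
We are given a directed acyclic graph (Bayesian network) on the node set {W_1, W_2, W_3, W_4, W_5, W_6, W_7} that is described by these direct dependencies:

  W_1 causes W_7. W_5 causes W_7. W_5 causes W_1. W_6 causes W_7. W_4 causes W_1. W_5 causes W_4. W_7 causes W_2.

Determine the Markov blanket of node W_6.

{W_1, W_5, W_7}

The Markov blanket of a node is its parents, its children, and the other parents of its children.
Ch(W_6) = {W_7}.
Parents of W_6: none.
Parents of each child, excluding W_6:
  W_7: W_1, W_5
MB(W_6) = {W_1, W_5, W_7}.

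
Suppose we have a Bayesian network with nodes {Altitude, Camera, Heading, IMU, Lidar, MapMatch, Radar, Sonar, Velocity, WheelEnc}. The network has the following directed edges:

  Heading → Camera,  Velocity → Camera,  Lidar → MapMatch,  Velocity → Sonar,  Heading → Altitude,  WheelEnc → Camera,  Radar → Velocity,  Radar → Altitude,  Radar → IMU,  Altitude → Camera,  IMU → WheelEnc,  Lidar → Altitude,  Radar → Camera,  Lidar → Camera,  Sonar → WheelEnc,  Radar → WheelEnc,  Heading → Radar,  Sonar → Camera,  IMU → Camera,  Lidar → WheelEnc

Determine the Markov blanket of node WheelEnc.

WheelEnc's children: Camera.
Pa(WheelEnc) = {IMU, Lidar, Radar, Sonar}.
Co-parents of WheelEnc (other parents of its children):
  Camera's other parents are Altitude, Heading, IMU, Lidar, Radar, Sonar, Velocity.
Taking the union gives {Altitude, Camera, Heading, IMU, Lidar, Radar, Sonar, Velocity}.

{Altitude, Camera, Heading, IMU, Lidar, Radar, Sonar, Velocity}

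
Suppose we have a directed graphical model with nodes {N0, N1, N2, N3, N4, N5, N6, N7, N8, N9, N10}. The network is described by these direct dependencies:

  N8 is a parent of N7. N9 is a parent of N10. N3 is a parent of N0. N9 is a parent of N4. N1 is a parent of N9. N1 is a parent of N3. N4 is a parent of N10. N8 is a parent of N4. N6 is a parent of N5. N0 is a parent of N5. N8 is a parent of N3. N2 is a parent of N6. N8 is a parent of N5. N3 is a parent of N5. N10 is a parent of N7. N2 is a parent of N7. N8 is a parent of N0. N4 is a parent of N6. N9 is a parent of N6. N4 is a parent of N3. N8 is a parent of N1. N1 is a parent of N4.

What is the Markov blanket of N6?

{N0, N2, N3, N4, N5, N8, N9}

The Markov blanket of a node is its parents, its children, and the other parents of its children.
Pa(N6) = {N2, N4, N9}.
Children of N6: N5.
For each child, the remaining parents (spouses of N6):
  N5's other parents are N0, N3, N8.
So the Markov blanket of N6 is {N0, N2, N3, N4, N5, N8, N9}.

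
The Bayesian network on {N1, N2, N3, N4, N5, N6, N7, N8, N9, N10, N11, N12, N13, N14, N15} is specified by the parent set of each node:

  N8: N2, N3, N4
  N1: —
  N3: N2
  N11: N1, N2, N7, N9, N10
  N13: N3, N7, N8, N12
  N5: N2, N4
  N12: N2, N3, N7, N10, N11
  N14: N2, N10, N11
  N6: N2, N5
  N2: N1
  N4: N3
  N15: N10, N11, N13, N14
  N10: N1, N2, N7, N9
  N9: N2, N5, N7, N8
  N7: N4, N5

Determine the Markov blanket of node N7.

{N1, N2, N3, N4, N5, N8, N9, N10, N11, N12, N13}

A node's Markov blanket = Pa ∪ Ch ∪ (parents of Ch other than the node itself).
Pa(N7) = {N4, N5}.
Children of N7: N9, N10, N11, N12, N13.
For each child, the remaining parents (spouses of N7):
  N9's other parents are N2, N5, N8.
  N10 also has parents N1, N2, N9.
  N11's other parents are N1, N2, N9, N10.
  N12's other parents are N2, N3, N10, N11.
  N13 also has parents N3, N8, N12.
Union: {N4, N5} ∪ {N9, N10, N11, N12, N13} ∪ {N1, N2, N3, N5, N8, N9, N10, N11, N12} = {N1, N2, N3, N4, N5, N8, N9, N10, N11, N12, N13}.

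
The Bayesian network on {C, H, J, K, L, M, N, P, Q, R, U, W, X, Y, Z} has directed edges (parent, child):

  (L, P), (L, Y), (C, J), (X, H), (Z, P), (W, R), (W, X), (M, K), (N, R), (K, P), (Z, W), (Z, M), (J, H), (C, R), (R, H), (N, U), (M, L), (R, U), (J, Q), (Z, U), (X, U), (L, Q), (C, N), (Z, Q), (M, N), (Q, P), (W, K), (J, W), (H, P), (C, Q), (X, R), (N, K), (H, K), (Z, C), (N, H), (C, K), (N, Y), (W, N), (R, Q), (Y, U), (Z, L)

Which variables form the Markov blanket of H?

A node's Markov blanket = Pa ∪ Ch ∪ (parents of Ch other than the node itself).
Parents of H: J, N, R, X.
H has children K, P.
Parents of each child, excluding H:
  K's other parents are C, M, N, W.
  P also has parents K, L, Q, Z.
Union: {J, N, R, X} ∪ {K, P} ∪ {C, K, L, M, N, Q, W, Z} = {C, J, K, L, M, N, P, Q, R, W, X, Z}.

{C, J, K, L, M, N, P, Q, R, W, X, Z}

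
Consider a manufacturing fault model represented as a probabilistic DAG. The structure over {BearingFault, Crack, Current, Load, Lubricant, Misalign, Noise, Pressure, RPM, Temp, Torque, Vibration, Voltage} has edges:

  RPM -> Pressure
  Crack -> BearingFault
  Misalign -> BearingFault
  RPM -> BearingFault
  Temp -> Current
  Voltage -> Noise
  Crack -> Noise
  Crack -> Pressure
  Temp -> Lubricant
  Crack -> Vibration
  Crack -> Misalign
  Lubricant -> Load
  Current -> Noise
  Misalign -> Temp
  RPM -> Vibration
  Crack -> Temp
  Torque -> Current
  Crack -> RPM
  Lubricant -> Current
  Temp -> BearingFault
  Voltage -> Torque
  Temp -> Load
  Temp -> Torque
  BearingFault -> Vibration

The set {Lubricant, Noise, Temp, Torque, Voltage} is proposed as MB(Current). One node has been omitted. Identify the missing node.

Current has parents Lubricant, Temp, Torque.
Children of Current: Noise.
Other parents of Current's children:
  Noise also has parents Crack, Voltage.
MB(Current) = {Crack, Lubricant, Noise, Temp, Torque, Voltage}.
Comparing with the claimed set, Crack is missing.

Crack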